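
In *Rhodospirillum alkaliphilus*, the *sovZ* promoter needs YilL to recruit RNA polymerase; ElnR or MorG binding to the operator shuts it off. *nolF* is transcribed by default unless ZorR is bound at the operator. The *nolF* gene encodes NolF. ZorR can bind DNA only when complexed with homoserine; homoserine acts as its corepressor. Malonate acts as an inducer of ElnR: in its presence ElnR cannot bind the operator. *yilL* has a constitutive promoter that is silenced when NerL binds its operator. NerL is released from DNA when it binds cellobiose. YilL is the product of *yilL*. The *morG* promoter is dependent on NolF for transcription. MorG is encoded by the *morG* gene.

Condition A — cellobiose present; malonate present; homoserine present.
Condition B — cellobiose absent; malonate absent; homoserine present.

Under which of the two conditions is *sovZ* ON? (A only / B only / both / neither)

A only

Condition A:
Cellobiose is present, so NerL is inactive.
With no repressor bound, *yilL* is transcribed.
So YilL is produced and active.
Malonate is present, so ElnR is inactive.
Homoserine is present, so ZorR is active.
With repressor ZorR bound, *nolF* is not transcribed.
So NolF is not produced.
Required activator NolF is absent, so *morG* is not transcribed.
So MorG is not produced.
No repressor is bound and YilL is active, so *sovZ* is transcribed.
→ *sovZ* is ON in A.
Condition B:
Cellobiose is absent, so NerL is active.
With repressor NerL bound, *yilL* is not transcribed.
So YilL is not produced.
Malonate is absent, so ElnR is active.
Homoserine is present, so ZorR is active.
With repressor ZorR bound, *nolF* is not transcribed.
So NolF is not produced.
Required activator NolF is absent, so *morG* is not transcribed.
So MorG is not produced.
With repressor ElnR bound, *sovZ* is not transcribed.
→ *sovZ* is OFF in B.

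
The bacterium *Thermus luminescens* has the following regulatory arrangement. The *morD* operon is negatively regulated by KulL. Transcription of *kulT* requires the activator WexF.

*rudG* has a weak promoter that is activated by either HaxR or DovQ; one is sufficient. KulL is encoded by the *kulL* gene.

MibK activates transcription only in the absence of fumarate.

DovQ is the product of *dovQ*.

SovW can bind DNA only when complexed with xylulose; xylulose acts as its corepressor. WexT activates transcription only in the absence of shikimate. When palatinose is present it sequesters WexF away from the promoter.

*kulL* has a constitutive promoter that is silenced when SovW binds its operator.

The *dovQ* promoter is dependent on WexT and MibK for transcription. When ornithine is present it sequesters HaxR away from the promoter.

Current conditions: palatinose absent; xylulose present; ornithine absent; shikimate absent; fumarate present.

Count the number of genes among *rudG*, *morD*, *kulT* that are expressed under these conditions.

Ornithine is absent, so HaxR is active.
Shikimate is absent, so WexT is active.
Fumarate is present, so MibK is inactive.
Required activator MibK is absent, so *dovQ* is not transcribed.
So DovQ is not produced.
Activator HaxR is present, so *rudG* is transcribed.
→ *rudG* is ON.
Xylulose is present, so SovW is active.
With repressor SovW bound, *kulL* is not transcribed.
So KulL is not produced.
With no repressor bound, *morD* is transcribed.
→ *morD* is ON.
Palatinose is absent, so WexF is active.
No repressor is bound and WexF is active, so *kulT* is transcribed.
→ *kulT* is ON.
3 of the 3 genes are transcribed.

3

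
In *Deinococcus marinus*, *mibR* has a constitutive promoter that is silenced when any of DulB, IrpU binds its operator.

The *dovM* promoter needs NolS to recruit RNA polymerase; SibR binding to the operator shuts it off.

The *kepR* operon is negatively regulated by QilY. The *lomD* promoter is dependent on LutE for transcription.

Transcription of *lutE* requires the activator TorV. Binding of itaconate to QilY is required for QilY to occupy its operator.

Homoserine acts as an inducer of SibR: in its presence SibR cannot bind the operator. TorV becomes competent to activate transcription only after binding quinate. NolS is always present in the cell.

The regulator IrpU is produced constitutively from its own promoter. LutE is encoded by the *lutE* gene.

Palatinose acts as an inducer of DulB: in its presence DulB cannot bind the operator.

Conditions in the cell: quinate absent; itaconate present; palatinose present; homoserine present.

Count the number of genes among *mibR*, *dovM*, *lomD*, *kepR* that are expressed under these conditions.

Palatinose is present, so DulB is inactive.
IrpU is produced constitutively and is active.
With repressor IrpU bound, *mibR* is not transcribed.
→ *mibR* is OFF.
NolS is produced constitutively and is active.
Homoserine is present, so SibR is inactive.
No repressor is bound and NolS is active, so *dovM* is transcribed.
→ *dovM* is ON.
Quinate is absent, so TorV is inactive.
Required activator TorV is absent, so *lutE* is not transcribed.
So LutE is not produced.
Required activator LutE is absent, so *lomD* is not transcribed.
→ *lomD* is OFF.
Itaconate is present, so QilY is active.
With repressor QilY bound, *kepR* is not transcribed.
→ *kepR* is OFF.
1 of the 4 genes is transcribed.

1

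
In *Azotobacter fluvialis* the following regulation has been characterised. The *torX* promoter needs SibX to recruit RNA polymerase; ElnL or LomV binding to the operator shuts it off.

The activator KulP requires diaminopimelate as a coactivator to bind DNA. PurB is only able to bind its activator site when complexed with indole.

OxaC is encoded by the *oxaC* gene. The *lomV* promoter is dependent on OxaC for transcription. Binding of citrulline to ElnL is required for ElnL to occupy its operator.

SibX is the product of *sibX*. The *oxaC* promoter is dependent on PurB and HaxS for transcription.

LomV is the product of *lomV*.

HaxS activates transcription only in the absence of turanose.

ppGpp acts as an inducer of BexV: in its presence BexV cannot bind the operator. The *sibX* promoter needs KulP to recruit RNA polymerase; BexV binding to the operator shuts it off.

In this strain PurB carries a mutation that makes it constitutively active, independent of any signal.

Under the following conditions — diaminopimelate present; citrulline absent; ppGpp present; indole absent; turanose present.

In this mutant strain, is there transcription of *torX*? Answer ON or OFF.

Citrulline is absent, so ElnL is inactive.
PurB is constitutively active in this strain.
Turanose is present, so HaxS is inactive.
Required activator HaxS is absent, so *oxaC* is not transcribed.
So OxaC is not produced.
Required activator OxaC is absent, so *lomV* is not transcribed.
So LomV is not produced.
Diaminopimelate is present, so KulP is active.
ppGpp is present, so BexV is inactive.
No repressor is bound and KulP is active, so *sibX* is transcribed.
So SibX is produced and active.
No repressor is bound and SibX is active, so *torX* is transcribed.

ON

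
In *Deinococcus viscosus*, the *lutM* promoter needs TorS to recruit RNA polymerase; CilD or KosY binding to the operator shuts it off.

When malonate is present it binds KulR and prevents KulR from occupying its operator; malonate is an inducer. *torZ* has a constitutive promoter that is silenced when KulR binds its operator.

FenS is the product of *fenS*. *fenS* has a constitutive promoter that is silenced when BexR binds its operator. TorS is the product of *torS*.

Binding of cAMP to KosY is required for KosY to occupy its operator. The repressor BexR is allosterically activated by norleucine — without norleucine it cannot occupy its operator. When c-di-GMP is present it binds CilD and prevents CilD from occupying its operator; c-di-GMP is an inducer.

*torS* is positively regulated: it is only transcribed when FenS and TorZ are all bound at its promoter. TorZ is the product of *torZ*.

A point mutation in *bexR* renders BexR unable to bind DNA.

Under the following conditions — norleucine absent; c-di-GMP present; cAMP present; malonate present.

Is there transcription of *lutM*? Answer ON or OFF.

BexR is non-functional in this strain, so it has no effect.
With no repressor bound, *fenS* is transcribed.
So FenS is produced and active.
Malonate is present, so KulR is inactive.
With no repressor bound, *torZ* is transcribed.
So TorZ is produced and active.
No repressor is bound and FenS and TorZ are active, so *torS* is transcribed.
So TorS is produced and active.
c-di-GMP is present, so CilD is inactive.
cAMP is present, so KosY is active.
With repressor KosY bound, *lutM* is not transcribed.

OFF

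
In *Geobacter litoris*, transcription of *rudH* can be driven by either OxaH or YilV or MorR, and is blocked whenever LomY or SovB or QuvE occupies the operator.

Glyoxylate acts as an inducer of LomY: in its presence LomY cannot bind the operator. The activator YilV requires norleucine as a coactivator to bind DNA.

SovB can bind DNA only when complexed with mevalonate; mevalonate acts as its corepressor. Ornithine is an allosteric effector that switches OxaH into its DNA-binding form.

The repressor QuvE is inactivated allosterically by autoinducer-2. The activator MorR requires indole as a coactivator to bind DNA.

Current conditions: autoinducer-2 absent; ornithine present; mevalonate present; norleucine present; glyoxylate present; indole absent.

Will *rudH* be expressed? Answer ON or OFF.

OFF

Glyoxylate is present, so LomY is inactive.
Ornithine is present, so OxaH is active.
Norleucine is present, so YilV is active.
Mevalonate is present, so SovB is active.
Autoinducer-2 is absent, so QuvE is active.
Indole is absent, so MorR is inactive.
With repressor SovB bound, *rudH* is not transcribed.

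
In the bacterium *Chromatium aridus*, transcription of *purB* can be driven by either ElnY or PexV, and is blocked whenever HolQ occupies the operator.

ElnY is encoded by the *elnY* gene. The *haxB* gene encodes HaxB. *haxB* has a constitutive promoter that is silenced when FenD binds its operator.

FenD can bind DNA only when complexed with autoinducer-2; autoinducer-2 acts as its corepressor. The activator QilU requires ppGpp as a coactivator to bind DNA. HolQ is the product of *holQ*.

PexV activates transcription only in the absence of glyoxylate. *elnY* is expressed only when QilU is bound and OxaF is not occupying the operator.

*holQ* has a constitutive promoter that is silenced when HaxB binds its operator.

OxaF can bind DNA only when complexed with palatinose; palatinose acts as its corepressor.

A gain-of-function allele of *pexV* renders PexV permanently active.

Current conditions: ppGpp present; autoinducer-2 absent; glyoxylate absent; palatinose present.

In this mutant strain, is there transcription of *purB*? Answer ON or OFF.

ppGpp is present, so QilU is active.
Palatinose is present, so OxaF is active.
With repressor OxaF bound, *elnY* is not transcribed.
So ElnY is not produced.
Autoinducer-2 is absent, so FenD is inactive.
With no repressor bound, *haxB* is transcribed.
So HaxB is produced and active.
With repressor HaxB bound, *holQ* is not transcribed.
So HolQ is not produced.
PexV is constitutively active in this strain.
Activator PexV is present, so *purB* is transcribed.

ON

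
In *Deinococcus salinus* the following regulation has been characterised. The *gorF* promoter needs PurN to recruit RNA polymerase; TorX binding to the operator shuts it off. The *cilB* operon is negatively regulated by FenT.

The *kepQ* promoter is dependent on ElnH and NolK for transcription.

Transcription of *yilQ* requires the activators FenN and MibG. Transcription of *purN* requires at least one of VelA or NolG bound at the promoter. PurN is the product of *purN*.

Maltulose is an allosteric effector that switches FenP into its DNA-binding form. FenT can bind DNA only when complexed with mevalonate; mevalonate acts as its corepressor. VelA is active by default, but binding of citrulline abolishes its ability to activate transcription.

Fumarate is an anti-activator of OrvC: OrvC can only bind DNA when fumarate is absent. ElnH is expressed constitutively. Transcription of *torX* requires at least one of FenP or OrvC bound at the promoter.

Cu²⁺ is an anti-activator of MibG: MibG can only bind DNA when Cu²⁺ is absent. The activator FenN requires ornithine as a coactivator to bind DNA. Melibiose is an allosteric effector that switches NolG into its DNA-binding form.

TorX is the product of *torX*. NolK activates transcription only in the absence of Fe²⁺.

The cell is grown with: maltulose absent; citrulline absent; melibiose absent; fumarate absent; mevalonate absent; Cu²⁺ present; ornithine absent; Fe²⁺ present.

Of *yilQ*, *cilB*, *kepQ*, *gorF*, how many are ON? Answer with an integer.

1

Ornithine is absent, so FenN is inactive.
Cu²⁺ is present, so MibG is inactive.
Required activator FenN is absent, so *yilQ* is not transcribed.
→ *yilQ* is OFF.
Mevalonate is absent, so FenT is inactive.
With no repressor bound, *cilB* is transcribed.
→ *cilB* is ON.
ElnH is produced constitutively and is active.
Fe²⁺ is present, so NolK is inactive.
Required activator NolK is absent, so *kepQ* is not transcribed.
→ *kepQ* is OFF.
Citrulline is absent, so VelA is active.
Melibiose is absent, so NolG is inactive.
Activator VelA is present, so *purN* is transcribed.
So PurN is produced and active.
Maltulose is absent, so FenP is inactive.
Fumarate is absent, so OrvC is active.
Activator OrvC is present, so *torX* is transcribed.
So TorX is produced and active.
With repressor TorX bound, *gorF* is not transcribed.
→ *gorF* is OFF.
1 of the 4 genes is transcribed.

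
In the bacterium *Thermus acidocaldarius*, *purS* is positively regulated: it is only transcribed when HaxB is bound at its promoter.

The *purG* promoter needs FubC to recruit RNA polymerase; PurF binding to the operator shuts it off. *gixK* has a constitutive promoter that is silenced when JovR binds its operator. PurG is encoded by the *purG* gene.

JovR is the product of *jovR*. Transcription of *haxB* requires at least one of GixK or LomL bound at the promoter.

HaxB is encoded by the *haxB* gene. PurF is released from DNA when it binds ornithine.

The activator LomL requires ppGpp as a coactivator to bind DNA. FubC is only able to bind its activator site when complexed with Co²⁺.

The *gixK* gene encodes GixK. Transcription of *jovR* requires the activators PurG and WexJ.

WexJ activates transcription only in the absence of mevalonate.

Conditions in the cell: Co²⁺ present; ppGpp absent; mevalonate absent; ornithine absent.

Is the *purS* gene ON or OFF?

ON

Ornithine is absent, so PurF is active.
Co²⁺ is present, so FubC is active.
With repressor PurF bound, *purG* is not transcribed.
So PurG is not produced.
Mevalonate is absent, so WexJ is active.
Required activator PurG is absent, so *jovR* is not transcribed.
So JovR is not produced.
With no repressor bound, *gixK* is transcribed.
So GixK is produced and active.
ppGpp is absent, so LomL is inactive.
Activator GixK is present, so *haxB* is transcribed.
So HaxB is produced and active.
No repressor is bound and HaxB is active, so *purS* is transcribed.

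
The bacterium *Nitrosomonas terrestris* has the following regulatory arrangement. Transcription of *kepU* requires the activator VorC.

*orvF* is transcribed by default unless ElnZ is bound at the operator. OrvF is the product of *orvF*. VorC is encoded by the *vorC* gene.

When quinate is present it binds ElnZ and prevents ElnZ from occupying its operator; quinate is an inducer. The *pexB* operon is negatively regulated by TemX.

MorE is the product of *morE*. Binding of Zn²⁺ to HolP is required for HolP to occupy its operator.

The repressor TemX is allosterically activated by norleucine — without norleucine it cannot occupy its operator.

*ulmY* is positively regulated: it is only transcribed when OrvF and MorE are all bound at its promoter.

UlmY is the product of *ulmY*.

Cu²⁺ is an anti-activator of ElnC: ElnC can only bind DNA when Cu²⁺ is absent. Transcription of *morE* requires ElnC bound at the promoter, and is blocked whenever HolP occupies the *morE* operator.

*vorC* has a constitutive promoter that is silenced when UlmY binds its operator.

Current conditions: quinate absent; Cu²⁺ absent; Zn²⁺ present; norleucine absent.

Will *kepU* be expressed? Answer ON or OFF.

Quinate is absent, so ElnZ is active.
With repressor ElnZ bound, *orvF* is not transcribed.
So OrvF is not produced.
Zn²⁺ is present, so HolP is active.
Cu²⁺ is absent, so ElnC is active.
With repressor HolP bound, *morE* is not transcribed.
So MorE is not produced.
Required activator OrvF is absent, so *ulmY* is not transcribed.
So UlmY is not produced.
With no repressor bound, *vorC* is transcribed.
So VorC is produced and active.
No repressor is bound and VorC is active, so *kepU* is transcribed.

ON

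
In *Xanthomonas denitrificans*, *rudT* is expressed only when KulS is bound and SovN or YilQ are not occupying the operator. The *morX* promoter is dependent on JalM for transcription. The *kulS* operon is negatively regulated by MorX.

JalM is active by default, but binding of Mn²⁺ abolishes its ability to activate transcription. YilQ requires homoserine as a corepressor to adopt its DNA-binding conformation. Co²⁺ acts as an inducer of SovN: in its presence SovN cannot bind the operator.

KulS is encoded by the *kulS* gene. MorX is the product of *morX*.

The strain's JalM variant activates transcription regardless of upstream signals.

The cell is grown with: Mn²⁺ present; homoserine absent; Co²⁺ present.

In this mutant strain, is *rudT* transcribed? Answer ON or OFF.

JalM is constitutively active in this strain.
No repressor is bound and JalM is active, so *morX* is transcribed.
So MorX is produced and active.
With repressor MorX bound, *kulS* is not transcribed.
So KulS is not produced.
Co²⁺ is present, so SovN is inactive.
Homoserine is absent, so YilQ is inactive.
Required activator KulS is absent, so *rudT* is not transcribed.

OFF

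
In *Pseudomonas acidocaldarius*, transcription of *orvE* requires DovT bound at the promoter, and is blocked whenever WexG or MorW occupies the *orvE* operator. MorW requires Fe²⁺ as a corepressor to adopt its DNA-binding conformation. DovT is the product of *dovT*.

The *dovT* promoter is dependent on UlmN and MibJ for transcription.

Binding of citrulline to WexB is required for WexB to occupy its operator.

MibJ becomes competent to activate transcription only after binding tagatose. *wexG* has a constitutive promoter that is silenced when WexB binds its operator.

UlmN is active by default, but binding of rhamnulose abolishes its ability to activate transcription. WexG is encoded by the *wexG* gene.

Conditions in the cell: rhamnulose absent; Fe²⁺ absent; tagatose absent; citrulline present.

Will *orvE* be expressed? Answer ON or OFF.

Rhamnulose is absent, so UlmN is active.
Tagatose is absent, so MibJ is inactive.
Required activator MibJ is absent, so *dovT* is not transcribed.
So DovT is not produced.
Citrulline is present, so WexB is active.
With repressor WexB bound, *wexG* is not transcribed.
So WexG is not produced.
Fe²⁺ is absent, so MorW is inactive.
Required activator DovT is absent, so *orvE* is not transcribed.

OFF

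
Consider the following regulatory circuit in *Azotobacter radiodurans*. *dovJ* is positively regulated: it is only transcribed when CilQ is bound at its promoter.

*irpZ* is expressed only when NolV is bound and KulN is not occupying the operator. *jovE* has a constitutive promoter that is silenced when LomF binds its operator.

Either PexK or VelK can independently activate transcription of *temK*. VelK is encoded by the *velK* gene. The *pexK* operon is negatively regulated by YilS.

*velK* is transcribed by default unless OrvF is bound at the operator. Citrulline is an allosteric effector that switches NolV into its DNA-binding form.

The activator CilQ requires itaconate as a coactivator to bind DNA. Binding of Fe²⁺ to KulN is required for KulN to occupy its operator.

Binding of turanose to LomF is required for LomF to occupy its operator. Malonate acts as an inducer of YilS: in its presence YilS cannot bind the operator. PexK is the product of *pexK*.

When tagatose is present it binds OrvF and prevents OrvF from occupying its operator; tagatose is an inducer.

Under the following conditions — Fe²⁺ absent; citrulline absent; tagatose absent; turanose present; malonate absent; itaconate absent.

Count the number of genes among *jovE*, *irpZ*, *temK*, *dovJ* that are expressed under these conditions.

Turanose is present, so LomF is active.
With repressor LomF bound, *jovE* is not transcribed.
→ *jovE* is OFF.
Fe²⁺ is absent, so KulN is inactive.
Citrulline is absent, so NolV is inactive.
Required activator NolV is absent, so *irpZ* is not transcribed.
→ *irpZ* is OFF.
Malonate is absent, so YilS is active.
With repressor YilS bound, *pexK* is not transcribed.
So PexK is not produced.
Tagatose is absent, so OrvF is active.
With repressor OrvF bound, *velK* is not transcribed.
So VelK is not produced.
No activator is available at the *temK* promoter, so *temK* is not transcribed.
→ *temK* is OFF.
Itaconate is absent, so CilQ is inactive.
Required activator CilQ is absent, so *dovJ* is not transcribed.
→ *dovJ* is OFF.
0 of the 4 genes are transcribed.

0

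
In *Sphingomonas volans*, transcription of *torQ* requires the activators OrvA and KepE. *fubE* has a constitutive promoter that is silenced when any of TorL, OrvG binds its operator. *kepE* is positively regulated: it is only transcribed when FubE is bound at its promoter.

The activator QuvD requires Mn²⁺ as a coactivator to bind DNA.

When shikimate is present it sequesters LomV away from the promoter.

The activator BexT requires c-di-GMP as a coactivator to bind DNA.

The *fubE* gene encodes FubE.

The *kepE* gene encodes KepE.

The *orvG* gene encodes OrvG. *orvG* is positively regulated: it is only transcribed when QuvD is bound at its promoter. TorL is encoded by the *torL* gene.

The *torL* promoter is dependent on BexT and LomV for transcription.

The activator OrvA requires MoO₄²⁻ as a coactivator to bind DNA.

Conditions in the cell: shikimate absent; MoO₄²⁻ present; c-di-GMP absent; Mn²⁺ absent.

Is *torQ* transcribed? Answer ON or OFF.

ON

MoO₄²⁻ is present, so OrvA is active.
c-di-GMP is absent, so BexT is inactive.
Shikimate is absent, so LomV is active.
Required activator BexT is absent, so *torL* is not transcribed.
So TorL is not produced.
Mn²⁺ is absent, so QuvD is inactive.
Required activator QuvD is absent, so *orvG* is not transcribed.
So OrvG is not produced.
With no repressor bound, *fubE* is transcribed.
So FubE is produced and active.
No repressor is bound and FubE is active, so *kepE* is transcribed.
So KepE is produced and active.
No repressor is bound and OrvA and KepE are active, so *torQ* is transcribed.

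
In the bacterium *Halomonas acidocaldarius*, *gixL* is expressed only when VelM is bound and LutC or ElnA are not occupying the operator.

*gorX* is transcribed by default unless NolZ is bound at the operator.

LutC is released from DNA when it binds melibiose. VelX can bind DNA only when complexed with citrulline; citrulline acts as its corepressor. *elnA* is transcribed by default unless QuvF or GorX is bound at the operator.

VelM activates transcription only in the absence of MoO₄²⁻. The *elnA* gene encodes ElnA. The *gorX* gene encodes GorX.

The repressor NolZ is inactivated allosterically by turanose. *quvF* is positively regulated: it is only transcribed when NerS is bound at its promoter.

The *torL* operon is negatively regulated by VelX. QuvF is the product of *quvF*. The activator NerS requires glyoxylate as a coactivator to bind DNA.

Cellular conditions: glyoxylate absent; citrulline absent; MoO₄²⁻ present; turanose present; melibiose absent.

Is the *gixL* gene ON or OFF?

OFF

MoO₄²⁻ is present, so VelM is inactive.
Melibiose is absent, so LutC is active.
Glyoxylate is absent, so NerS is inactive.
Required activator NerS is absent, so *quvF* is not transcribed.
So QuvF is not produced.
Turanose is present, so NolZ is inactive.
With no repressor bound, *gorX* is transcribed.
So GorX is produced and active.
With repressor GorX bound, *elnA* is not transcribed.
So ElnA is not produced.
With repressor LutC bound, *gixL* is not transcribed.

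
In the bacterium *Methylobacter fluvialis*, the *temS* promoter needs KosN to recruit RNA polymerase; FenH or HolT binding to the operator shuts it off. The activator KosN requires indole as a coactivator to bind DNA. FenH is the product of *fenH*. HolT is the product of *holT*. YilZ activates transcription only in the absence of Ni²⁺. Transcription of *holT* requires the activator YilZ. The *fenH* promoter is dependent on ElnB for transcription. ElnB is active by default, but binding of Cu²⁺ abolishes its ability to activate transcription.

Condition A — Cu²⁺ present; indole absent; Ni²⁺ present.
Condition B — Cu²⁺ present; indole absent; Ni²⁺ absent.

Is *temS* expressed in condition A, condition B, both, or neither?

Condition A:
Cu²⁺ is present, so ElnB is inactive.
Required activator ElnB is absent, so *fenH* is not transcribed.
So FenH is not produced.
Indole is absent, so KosN is inactive.
Ni²⁺ is present, so YilZ is inactive.
Required activator YilZ is absent, so *holT* is not transcribed.
So HolT is not produced.
Required activator KosN is absent, so *temS* is not transcribed.
→ *temS* is OFF in A.
Condition B:
Cu²⁺ is present, so ElnB is inactive.
Required activator ElnB is absent, so *fenH* is not transcribed.
So FenH is not produced.
Indole is absent, so KosN is inactive.
Ni²⁺ is absent, so YilZ is active.
No repressor is bound and YilZ is active, so *holT* is transcribed.
So HolT is produced and active.
With repressor HolT bound, *temS* is not transcribed.
→ *temS* is OFF in B.

neither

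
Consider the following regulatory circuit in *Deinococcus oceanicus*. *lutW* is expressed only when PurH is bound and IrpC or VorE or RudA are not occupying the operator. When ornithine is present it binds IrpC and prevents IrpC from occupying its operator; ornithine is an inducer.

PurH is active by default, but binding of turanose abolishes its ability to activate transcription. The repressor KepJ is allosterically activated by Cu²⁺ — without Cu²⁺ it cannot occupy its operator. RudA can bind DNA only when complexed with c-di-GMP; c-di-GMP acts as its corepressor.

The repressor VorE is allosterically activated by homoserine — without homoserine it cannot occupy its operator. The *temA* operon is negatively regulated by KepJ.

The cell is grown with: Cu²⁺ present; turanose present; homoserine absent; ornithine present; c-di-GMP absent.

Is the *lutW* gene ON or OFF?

OFF

Turanose is present, so PurH is inactive.
Ornithine is present, so IrpC is inactive.
Homoserine is absent, so VorE is inactive.
c-di-GMP is absent, so RudA is inactive.
Required activator PurH is absent, so *lutW* is not transcribed.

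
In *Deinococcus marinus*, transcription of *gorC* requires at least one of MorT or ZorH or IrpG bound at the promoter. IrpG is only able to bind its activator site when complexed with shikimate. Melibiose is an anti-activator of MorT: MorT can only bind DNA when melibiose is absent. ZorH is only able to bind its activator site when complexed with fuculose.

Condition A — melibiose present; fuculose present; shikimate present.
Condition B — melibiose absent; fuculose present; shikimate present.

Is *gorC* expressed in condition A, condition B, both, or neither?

both

Condition A:
Melibiose is present, so MorT is inactive.
Fuculose is present, so ZorH is active.
Shikimate is present, so IrpG is active.
Activator ZorH is present, so *gorC* is transcribed.
→ *gorC* is ON in A.
Condition B:
Melibiose is absent, so MorT is active.
Fuculose is present, so ZorH is active.
Shikimate is present, so IrpG is active.
Activator MorT is present, so *gorC* is transcribed.
→ *gorC* is ON in B.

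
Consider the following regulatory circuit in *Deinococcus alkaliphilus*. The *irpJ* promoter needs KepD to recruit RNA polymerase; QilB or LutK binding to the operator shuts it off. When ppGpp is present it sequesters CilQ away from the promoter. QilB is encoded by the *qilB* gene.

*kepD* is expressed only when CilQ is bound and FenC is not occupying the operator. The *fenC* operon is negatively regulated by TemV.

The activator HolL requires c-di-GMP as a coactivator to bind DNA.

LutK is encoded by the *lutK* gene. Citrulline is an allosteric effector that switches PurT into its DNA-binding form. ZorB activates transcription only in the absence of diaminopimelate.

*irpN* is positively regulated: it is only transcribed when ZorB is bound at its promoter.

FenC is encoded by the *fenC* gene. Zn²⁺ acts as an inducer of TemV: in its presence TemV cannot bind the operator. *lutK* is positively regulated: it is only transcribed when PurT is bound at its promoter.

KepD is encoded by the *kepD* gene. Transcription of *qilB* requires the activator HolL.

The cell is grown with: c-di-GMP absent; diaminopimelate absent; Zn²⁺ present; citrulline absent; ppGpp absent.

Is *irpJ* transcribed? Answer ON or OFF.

c-di-GMP is absent, so HolL is inactive.
Required activator HolL is absent, so *qilB* is not transcribed.
So QilB is not produced.
Zn²⁺ is present, so TemV is inactive.
With no repressor bound, *fenC* is transcribed.
So FenC is produced and active.
ppGpp is absent, so CilQ is active.
With repressor FenC bound, *kepD* is not transcribed.
So KepD is not produced.
Citrulline is absent, so PurT is inactive.
Required activator PurT is absent, so *lutK* is not transcribed.
So LutK is not produced.
Required activator KepD is absent, so *irpJ* is not transcribed.

OFF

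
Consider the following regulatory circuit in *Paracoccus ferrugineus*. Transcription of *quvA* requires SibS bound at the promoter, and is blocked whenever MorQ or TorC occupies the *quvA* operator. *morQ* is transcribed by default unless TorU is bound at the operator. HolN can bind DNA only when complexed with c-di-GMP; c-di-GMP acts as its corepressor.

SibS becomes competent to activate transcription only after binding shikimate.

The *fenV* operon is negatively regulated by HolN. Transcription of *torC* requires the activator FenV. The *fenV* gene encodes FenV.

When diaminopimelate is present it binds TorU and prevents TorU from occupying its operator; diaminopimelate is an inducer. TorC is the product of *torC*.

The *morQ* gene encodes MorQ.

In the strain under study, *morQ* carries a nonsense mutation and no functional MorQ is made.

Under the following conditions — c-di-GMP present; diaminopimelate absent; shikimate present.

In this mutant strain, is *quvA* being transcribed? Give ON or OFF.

ON

Shikimate is present, so SibS is active.
MorQ is non-functional in this strain, so it has no effect.
c-di-GMP is present, so HolN is active.
With repressor HolN bound, *fenV* is not transcribed.
So FenV is not produced.
Required activator FenV is absent, so *torC* is not transcribed.
So TorC is not produced.
No repressor is bound and SibS is active, so *quvA* is transcribed.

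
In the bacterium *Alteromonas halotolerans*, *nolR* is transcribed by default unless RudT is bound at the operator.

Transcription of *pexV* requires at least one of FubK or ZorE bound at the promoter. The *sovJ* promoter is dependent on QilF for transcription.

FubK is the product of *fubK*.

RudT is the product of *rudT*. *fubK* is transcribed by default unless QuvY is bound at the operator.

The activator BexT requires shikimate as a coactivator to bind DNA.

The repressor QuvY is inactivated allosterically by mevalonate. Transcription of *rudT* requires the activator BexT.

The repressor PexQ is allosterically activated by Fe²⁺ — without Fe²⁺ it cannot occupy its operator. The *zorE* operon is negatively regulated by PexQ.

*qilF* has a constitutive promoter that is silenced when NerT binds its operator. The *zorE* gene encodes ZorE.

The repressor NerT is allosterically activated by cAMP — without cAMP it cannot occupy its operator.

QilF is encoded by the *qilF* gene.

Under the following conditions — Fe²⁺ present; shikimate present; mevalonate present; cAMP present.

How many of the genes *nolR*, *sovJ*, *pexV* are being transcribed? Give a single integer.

1

Shikimate is present, so BexT is active.
No repressor is bound and BexT is active, so *rudT* is transcribed.
So RudT is produced and active.
With repressor RudT bound, *nolR* is not transcribed.
→ *nolR* is OFF.
cAMP is present, so NerT is active.
With repressor NerT bound, *qilF* is not transcribed.
So QilF is not produced.
Required activator QilF is absent, so *sovJ* is not transcribed.
→ *sovJ* is OFF.
Mevalonate is present, so QuvY is inactive.
With no repressor bound, *fubK* is transcribed.
So FubK is produced and active.
Fe²⁺ is present, so PexQ is active.
With repressor PexQ bound, *zorE* is not transcribed.
So ZorE is not produced.
Activator FubK is present, so *pexV* is transcribed.
→ *pexV* is ON.
1 of the 3 genes is transcribed.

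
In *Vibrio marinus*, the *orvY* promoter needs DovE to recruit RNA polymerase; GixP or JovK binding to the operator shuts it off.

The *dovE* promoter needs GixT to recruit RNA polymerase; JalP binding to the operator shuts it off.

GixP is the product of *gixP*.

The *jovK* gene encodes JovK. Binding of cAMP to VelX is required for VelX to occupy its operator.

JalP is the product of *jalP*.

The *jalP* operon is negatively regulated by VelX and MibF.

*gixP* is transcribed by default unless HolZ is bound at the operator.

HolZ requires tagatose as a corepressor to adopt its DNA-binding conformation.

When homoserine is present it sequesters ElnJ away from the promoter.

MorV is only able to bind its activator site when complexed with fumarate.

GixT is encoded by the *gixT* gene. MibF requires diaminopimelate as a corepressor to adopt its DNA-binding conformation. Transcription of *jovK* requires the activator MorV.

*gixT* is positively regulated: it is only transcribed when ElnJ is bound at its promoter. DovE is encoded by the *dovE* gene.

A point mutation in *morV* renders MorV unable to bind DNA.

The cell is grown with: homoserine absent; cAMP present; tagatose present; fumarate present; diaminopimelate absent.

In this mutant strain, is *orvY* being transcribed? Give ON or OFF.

ON

Tagatose is present, so HolZ is active.
With repressor HolZ bound, *gixP* is not transcribed.
So GixP is not produced.
MorV is non-functional in this strain, so it has no effect.
Required activator MorV is absent, so *jovK* is not transcribed.
So JovK is not produced.
Homoserine is absent, so ElnJ is active.
No repressor is bound and ElnJ is active, so *gixT* is transcribed.
So GixT is produced and active.
cAMP is present, so VelX is active.
Diaminopimelate is absent, so MibF is inactive.
With repressor VelX bound, *jalP* is not transcribed.
So JalP is not produced.
No repressor is bound and GixT is active, so *dovE* is transcribed.
So DovE is produced and active.
No repressor is bound and DovE is active, so *orvY* is transcribed.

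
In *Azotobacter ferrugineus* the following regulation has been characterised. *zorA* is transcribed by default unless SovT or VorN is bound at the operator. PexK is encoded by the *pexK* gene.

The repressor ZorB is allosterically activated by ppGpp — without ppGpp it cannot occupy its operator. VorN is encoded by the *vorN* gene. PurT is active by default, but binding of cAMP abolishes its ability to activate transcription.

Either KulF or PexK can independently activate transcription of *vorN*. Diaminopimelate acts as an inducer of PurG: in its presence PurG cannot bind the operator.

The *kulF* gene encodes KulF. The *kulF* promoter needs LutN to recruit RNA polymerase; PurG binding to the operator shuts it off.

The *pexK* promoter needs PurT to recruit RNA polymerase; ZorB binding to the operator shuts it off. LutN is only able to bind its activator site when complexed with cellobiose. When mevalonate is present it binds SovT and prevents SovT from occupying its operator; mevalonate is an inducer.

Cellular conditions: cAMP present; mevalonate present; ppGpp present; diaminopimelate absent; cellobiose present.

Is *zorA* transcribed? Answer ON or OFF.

Mevalonate is present, so SovT is inactive.
Cellobiose is present, so LutN is active.
Diaminopimelate is absent, so PurG is active.
With repressor PurG bound, *kulF* is not transcribed.
So KulF is not produced.
ppGpp is present, so ZorB is active.
cAMP is present, so PurT is inactive.
With repressor ZorB bound, *pexK* is not transcribed.
So PexK is not produced.
No activator is available at the *vorN* promoter, so *vorN* is not transcribed.
So VorN is not produced.
With no repressor bound, *zorA* is transcribed.

ON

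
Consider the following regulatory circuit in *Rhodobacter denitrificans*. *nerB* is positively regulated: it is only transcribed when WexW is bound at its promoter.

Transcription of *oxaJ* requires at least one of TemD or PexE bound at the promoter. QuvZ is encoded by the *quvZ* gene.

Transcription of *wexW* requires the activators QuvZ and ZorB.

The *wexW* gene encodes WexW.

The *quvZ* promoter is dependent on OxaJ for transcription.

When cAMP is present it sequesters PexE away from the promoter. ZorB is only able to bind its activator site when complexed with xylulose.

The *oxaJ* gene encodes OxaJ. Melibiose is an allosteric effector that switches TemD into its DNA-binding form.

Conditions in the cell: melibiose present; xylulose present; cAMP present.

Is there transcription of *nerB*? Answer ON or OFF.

Melibiose is present, so TemD is active.
cAMP is present, so PexE is inactive.
Activator TemD is present, so *oxaJ* is transcribed.
So OxaJ is produced and active.
No repressor is bound and OxaJ is active, so *quvZ* is transcribed.
So QuvZ is produced and active.
Xylulose is present, so ZorB is active.
No repressor is bound and QuvZ and ZorB are active, so *wexW* is transcribed.
So WexW is produced and active.
No repressor is bound and WexW is active, so *nerB* is transcribed.

ON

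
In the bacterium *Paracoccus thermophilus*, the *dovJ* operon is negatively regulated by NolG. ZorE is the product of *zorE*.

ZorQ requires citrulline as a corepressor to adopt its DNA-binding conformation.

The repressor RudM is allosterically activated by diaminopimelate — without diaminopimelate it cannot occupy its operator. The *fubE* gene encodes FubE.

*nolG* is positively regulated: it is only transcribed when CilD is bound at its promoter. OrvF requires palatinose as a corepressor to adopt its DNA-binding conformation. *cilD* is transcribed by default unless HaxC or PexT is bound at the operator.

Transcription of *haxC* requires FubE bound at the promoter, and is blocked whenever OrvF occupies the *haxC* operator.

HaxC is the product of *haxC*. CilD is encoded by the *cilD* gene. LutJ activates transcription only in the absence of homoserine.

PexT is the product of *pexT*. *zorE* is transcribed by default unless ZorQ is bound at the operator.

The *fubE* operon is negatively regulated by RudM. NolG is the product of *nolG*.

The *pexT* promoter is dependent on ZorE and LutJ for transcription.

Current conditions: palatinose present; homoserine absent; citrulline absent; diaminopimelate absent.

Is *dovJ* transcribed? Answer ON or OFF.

ON

Diaminopimelate is absent, so RudM is inactive.
With no repressor bound, *fubE* is transcribed.
So FubE is produced and active.
Palatinose is present, so OrvF is active.
With repressor OrvF bound, *haxC* is not transcribed.
So HaxC is not produced.
Citrulline is absent, so ZorQ is inactive.
With no repressor bound, *zorE* is transcribed.
So ZorE is produced and active.
Homoserine is absent, so LutJ is active.
No repressor is bound and ZorE and LutJ are active, so *pexT* is transcribed.
So PexT is produced and active.
With repressor PexT bound, *cilD* is not transcribed.
So CilD is not produced.
Required activator CilD is absent, so *nolG* is not transcribed.
So NolG is not produced.
With no repressor bound, *dovJ* is transcribed.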